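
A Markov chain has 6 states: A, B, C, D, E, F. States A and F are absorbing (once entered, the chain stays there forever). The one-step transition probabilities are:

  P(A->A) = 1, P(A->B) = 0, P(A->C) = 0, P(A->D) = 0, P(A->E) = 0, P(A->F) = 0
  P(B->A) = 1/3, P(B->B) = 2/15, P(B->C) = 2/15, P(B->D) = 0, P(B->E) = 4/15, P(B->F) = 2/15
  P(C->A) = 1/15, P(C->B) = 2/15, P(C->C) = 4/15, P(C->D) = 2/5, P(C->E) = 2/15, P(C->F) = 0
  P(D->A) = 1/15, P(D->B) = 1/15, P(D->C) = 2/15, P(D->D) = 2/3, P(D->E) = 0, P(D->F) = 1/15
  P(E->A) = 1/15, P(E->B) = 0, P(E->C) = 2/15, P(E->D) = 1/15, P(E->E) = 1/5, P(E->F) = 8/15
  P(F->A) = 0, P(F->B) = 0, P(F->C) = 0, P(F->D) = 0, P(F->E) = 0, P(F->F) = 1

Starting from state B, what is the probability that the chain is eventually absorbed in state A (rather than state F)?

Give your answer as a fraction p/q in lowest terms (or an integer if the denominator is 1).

Answer: 51/97

Derivation:
Let a_i = P(absorbed in A | start in state i).
Boundary conditions: a_A = 1, a_F = 0.
For each transient state i, a_i = sum_j P(i->j) * a_j:
  a_B = 1/3*a_A + 2/15*a_B + 2/15*a_C + 0*a_D + 4/15*a_E + 2/15*a_F
  a_C = 1/15*a_A + 2/15*a_B + 4/15*a_C + 2/5*a_D + 2/15*a_E + 0*a_F
  a_D = 1/15*a_A + 1/15*a_B + 2/15*a_C + 2/3*a_D + 0*a_E + 1/15*a_F
  a_E = 1/15*a_A + 0*a_B + 2/15*a_C + 1/15*a_D + 1/5*a_E + 8/15*a_F

Substituting a_A = 1 and a_F = 0, rearrange to (I - Q) a = r where r[i] = P(i -> A):
  [13/15, -2/15, 0, -4/15] . (a_B, a_C, a_D, a_E) = 1/3
  [-2/15, 11/15, -2/5, -2/15] . (a_B, a_C, a_D, a_E) = 1/15
  [-1/15, -2/15, 1/3, 0] . (a_B, a_C, a_D, a_E) = 1/15
  [0, -2/15, -1/15, 4/5] . (a_B, a_C, a_D, a_E) = 1/15

Solving yields:
  a_B = 51/97
  a_C = 1/2
  a_D = 49/97
  a_E = 81/388

Starting state is B, so the absorption probability is a_B = 51/97.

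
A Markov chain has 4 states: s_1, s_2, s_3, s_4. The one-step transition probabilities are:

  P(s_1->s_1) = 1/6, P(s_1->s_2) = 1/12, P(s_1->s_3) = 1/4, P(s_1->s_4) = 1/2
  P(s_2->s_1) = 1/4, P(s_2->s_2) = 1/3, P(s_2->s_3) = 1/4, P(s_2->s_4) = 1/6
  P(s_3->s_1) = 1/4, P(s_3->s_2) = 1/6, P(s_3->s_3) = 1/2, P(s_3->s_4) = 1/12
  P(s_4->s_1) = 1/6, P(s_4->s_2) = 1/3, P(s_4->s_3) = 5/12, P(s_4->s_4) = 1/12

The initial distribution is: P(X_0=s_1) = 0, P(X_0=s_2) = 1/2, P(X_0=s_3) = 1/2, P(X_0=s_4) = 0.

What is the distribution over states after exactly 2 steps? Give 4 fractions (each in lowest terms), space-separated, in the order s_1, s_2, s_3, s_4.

Propagating the distribution step by step (d_{t+1} = d_t * P):
d_0 = (s_1=0, s_2=1/2, s_3=1/2, s_4=0)
  d_1[s_1] = 0*1/6 + 1/2*1/4 + 1/2*1/4 + 0*1/6 = 1/4
  d_1[s_2] = 0*1/12 + 1/2*1/3 + 1/2*1/6 + 0*1/3 = 1/4
  d_1[s_3] = 0*1/4 + 1/2*1/4 + 1/2*1/2 + 0*5/12 = 3/8
  d_1[s_4] = 0*1/2 + 1/2*1/6 + 1/2*1/12 + 0*1/12 = 1/8
d_1 = (s_1=1/4, s_2=1/4, s_3=3/8, s_4=1/8)
  d_2[s_1] = 1/4*1/6 + 1/4*1/4 + 3/8*1/4 + 1/8*1/6 = 7/32
  d_2[s_2] = 1/4*1/12 + 1/4*1/3 + 3/8*1/6 + 1/8*1/3 = 5/24
  d_2[s_3] = 1/4*1/4 + 1/4*1/4 + 3/8*1/2 + 1/8*5/12 = 35/96
  d_2[s_4] = 1/4*1/2 + 1/4*1/6 + 3/8*1/12 + 1/8*1/12 = 5/24
d_2 = (s_1=7/32, s_2=5/24, s_3=35/96, s_4=5/24)

Answer: 7/32 5/24 35/96 5/24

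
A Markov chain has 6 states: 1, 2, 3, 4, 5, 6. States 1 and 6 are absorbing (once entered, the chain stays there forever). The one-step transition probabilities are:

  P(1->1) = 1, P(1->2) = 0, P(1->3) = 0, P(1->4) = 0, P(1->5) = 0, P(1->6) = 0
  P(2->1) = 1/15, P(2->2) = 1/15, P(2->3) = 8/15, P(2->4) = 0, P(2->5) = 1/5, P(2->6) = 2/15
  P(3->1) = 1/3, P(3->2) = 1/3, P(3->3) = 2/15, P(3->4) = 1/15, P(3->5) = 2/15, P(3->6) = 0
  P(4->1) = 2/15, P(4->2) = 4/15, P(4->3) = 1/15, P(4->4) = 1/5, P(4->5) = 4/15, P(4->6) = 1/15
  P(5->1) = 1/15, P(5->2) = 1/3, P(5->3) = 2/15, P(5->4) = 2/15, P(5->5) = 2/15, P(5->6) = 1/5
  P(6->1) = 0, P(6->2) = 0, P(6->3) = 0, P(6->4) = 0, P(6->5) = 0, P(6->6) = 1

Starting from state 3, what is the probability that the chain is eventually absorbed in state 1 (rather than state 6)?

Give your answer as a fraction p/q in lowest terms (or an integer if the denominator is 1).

Answer: 11378/15279

Derivation:
Let a_i = P(absorbed in 1 | start in state i).
Boundary conditions: a_1 = 1, a_6 = 0.
For each transient state i, a_i = sum_j P(i->j) * a_j:
  a_2 = 1/15*a_1 + 1/15*a_2 + 8/15*a_3 + 0*a_4 + 1/5*a_5 + 2/15*a_6
  a_3 = 1/3*a_1 + 1/3*a_2 + 2/15*a_3 + 1/15*a_4 + 2/15*a_5 + 0*a_6
  a_4 = 2/15*a_1 + 4/15*a_2 + 1/15*a_3 + 1/5*a_4 + 4/15*a_5 + 1/15*a_6
  a_5 = 1/15*a_1 + 1/3*a_2 + 2/15*a_3 + 2/15*a_4 + 2/15*a_5 + 1/5*a_6

Substituting a_1 = 1 and a_6 = 0, rearrange to (I - Q) a = r where r[i] = P(i -> 1):
  [14/15, -8/15, 0, -1/5] . (a_2, a_3, a_4, a_5) = 1/15
  [-1/3, 13/15, -1/15, -2/15] . (a_2, a_3, a_4, a_5) = 1/3
  [-4/15, -1/15, 4/5, -4/15] . (a_2, a_3, a_4, a_5) = 2/15
  [-1/3, -2/15, -2/15, 13/15] . (a_2, a_3, a_4, a_5) = 1/15

Solving yields:
  a_2 = 9290/15279
  a_3 = 11378/15279
  a_4 = 3077/5093
  a_5 = 7919/15279

Starting state is 3, so the absorption probability is a_3 = 11378/15279.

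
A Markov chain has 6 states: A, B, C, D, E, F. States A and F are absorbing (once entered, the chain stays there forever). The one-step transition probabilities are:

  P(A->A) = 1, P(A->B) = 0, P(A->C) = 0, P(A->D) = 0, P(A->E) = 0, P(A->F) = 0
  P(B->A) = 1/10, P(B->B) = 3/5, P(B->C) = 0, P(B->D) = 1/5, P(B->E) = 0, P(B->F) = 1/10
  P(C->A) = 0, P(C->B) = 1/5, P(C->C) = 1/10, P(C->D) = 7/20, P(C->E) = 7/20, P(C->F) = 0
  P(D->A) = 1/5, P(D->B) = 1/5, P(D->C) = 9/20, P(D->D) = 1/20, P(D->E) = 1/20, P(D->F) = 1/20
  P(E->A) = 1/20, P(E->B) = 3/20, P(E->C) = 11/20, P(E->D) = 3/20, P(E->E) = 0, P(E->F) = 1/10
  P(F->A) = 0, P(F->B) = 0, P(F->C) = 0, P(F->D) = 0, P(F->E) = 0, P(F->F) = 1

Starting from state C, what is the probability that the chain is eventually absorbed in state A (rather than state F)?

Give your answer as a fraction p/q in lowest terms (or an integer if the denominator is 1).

Answer: 3234/5455

Derivation:
Let a_i = P(absorbed in A | start in state i).
Boundary conditions: a_A = 1, a_F = 0.
For each transient state i, a_i = sum_j P(i->j) * a_j:
  a_B = 1/10*a_A + 3/5*a_B + 0*a_C + 1/5*a_D + 0*a_E + 1/10*a_F
  a_C = 0*a_A + 1/5*a_B + 1/10*a_C + 7/20*a_D + 7/20*a_E + 0*a_F
  a_D = 1/5*a_A + 1/5*a_B + 9/20*a_C + 1/20*a_D + 1/20*a_E + 1/20*a_F
  a_E = 1/20*a_A + 3/20*a_B + 11/20*a_C + 3/20*a_D + 0*a_E + 1/10*a_F

Substituting a_A = 1 and a_F = 0, rearrange to (I - Q) a = r where r[i] = P(i -> A):
  [2/5, 0, -1/5, 0] . (a_B, a_C, a_D, a_E) = 1/10
  [-1/5, 9/10, -7/20, -7/20] . (a_B, a_C, a_D, a_E) = 0
  [-1/5, -9/20, 19/20, -1/20] . (a_B, a_C, a_D, a_E) = 1/5
  [-3/20, -11/20, -3/20, 1] . (a_B, a_C, a_D, a_E) = 1/20

Solving yields:
  a_B = 6223/10910
  a_C = 3234/5455
  a_D = 6991/10910
  a_E = 1217/2182

Starting state is C, so the absorption probability is a_C = 3234/5455.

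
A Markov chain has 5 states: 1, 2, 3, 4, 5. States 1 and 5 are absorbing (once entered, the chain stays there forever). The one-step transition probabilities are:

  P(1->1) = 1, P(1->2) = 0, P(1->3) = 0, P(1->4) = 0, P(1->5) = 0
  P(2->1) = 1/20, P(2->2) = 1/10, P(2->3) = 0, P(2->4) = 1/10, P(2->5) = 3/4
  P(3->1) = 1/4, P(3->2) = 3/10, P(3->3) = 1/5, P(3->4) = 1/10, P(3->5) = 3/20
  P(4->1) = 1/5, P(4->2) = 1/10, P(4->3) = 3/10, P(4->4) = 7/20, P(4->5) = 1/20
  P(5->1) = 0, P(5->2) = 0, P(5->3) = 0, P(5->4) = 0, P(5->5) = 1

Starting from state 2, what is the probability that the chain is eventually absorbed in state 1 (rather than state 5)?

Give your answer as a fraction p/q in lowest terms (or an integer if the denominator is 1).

Answer: 6/53

Derivation:
Let a_i = P(absorbed in 1 | start in state i).
Boundary conditions: a_1 = 1, a_5 = 0.
For each transient state i, a_i = sum_j P(i->j) * a_j:
  a_2 = 1/20*a_1 + 1/10*a_2 + 0*a_3 + 1/10*a_4 + 3/4*a_5
  a_3 = 1/4*a_1 + 3/10*a_2 + 1/5*a_3 + 1/10*a_4 + 3/20*a_5
  a_4 = 1/5*a_1 + 1/10*a_2 + 3/10*a_3 + 7/20*a_4 + 1/20*a_5

Substituting a_1 = 1 and a_5 = 0, rearrange to (I - Q) a = r where r[i] = P(i -> 1):
  [9/10, 0, -1/10] . (a_2, a_3, a_4) = 1/20
  [-3/10, 4/5, -1/10] . (a_2, a_3, a_4) = 1/4
  [-1/10, -3/10, 13/20] . (a_2, a_3, a_4) = 1/5

Solving yields:
  a_2 = 6/53
  a_3 = 89/212
  a_4 = 55/106

Starting state is 2, so the absorption probability is a_2 = 6/53.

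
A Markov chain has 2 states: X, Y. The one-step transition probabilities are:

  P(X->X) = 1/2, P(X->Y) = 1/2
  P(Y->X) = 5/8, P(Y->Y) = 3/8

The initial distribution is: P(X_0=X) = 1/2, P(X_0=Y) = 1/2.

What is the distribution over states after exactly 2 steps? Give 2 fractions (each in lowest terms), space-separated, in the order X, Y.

Answer: 71/128 57/128

Derivation:
Propagating the distribution step by step (d_{t+1} = d_t * P):
d_0 = (X=1/2, Y=1/2)
  d_1[X] = 1/2*1/2 + 1/2*5/8 = 9/16
  d_1[Y] = 1/2*1/2 + 1/2*3/8 = 7/16
d_1 = (X=9/16, Y=7/16)
  d_2[X] = 9/16*1/2 + 7/16*5/8 = 71/128
  d_2[Y] = 9/16*1/2 + 7/16*3/8 = 57/128
d_2 = (X=71/128, Y=57/128)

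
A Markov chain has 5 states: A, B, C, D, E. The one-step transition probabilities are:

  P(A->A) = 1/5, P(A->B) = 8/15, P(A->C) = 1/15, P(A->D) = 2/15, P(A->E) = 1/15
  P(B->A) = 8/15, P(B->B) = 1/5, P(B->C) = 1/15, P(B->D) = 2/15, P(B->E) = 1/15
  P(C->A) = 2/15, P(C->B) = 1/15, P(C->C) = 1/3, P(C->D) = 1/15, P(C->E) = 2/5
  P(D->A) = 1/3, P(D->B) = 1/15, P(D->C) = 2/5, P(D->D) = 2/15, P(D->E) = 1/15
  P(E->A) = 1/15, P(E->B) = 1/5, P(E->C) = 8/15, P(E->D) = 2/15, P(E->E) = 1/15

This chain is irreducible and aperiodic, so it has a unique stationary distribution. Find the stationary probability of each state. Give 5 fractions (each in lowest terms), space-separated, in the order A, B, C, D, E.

The stationary distribution satisfies pi = pi * P, i.e.:
  pi_A = 1/5*pi_A + 8/15*pi_B + 2/15*pi_C + 1/3*pi_D + 1/15*pi_E
  pi_B = 8/15*pi_A + 1/5*pi_B + 1/15*pi_C + 1/15*pi_D + 1/5*pi_E
  pi_C = 1/15*pi_A + 1/15*pi_B + 1/3*pi_C + 2/5*pi_D + 8/15*pi_E
  pi_D = 2/15*pi_A + 2/15*pi_B + 1/15*pi_C + 2/15*pi_D + 2/15*pi_E
  pi_E = 1/15*pi_A + 1/15*pi_B + 2/5*pi_C + 1/15*pi_D + 1/15*pi_E
with normalization: pi_A + pi_B + pi_C + pi_D + pi_E = 1.

Using the first 4 balance equations plus normalization, the linear system A*pi = b is:
  [-4/5, 8/15, 2/15, 1/3, 1/15] . pi = 0
  [8/15, -4/5, 1/15, 1/15, 1/5] . pi = 0
  [1/15, 1/15, -2/3, 2/5, 8/15] . pi = 0
  [2/15, 2/15, 1/15, -13/15, 2/15] . pi = 0
  [1, 1, 1, 1, 1] . pi = 1

Solving yields:
  pi_A = 10541/40500
  pi_B = 3233/13500
  pi_C = 32/135
  pi_D = 238/2025
  pi_E = 59/405

Verification (pi * P):
  10541/40500*1/5 + 3233/13500*8/15 + 32/135*2/15 + 238/2025*1/3 + 59/405*1/15 = 10541/40500 = pi_A  (ok)
  10541/40500*8/15 + 3233/13500*1/5 + 32/135*1/15 + 238/2025*1/15 + 59/405*1/5 = 3233/13500 = pi_B  (ok)
  10541/40500*1/15 + 3233/13500*1/15 + 32/135*1/3 + 238/2025*2/5 + 59/405*8/15 = 32/135 = pi_C  (ok)
  10541/40500*2/15 + 3233/13500*2/15 + 32/135*1/15 + 238/2025*2/15 + 59/405*2/15 = 238/2025 = pi_D  (ok)
  10541/40500*1/15 + 3233/13500*1/15 + 32/135*2/5 + 238/2025*1/15 + 59/405*1/15 = 59/405 = pi_E  (ok)

Answer: 10541/40500 3233/13500 32/135 238/2025 59/405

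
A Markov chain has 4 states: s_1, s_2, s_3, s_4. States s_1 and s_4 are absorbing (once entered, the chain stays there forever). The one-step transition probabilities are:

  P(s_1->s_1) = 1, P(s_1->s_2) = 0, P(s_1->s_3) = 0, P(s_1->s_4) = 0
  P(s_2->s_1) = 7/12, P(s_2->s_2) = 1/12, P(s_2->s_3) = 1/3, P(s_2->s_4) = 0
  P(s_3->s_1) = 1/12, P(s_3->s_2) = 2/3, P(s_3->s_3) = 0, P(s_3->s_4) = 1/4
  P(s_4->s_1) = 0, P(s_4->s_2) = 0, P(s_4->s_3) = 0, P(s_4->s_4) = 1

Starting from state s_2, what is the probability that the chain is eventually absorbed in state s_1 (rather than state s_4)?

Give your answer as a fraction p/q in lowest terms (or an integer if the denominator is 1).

Let a_i = P(absorbed in s_1 | start in state i).
Boundary conditions: a_s_1 = 1, a_s_4 = 0.
For each transient state i, a_i = sum_j P(i->j) * a_j:
  a_s_2 = 7/12*a_s_1 + 1/12*a_s_2 + 1/3*a_s_3 + 0*a_s_4
  a_s_3 = 1/12*a_s_1 + 2/3*a_s_2 + 0*a_s_3 + 1/4*a_s_4

Substituting a_s_1 = 1 and a_s_4 = 0, rearrange to (I - Q) a = r where r[i] = P(i -> s_1):
  [11/12, -1/3] . (a_s_2, a_s_3) = 7/12
  [-2/3, 1] . (a_s_2, a_s_3) = 1/12

Solving yields:
  a_s_2 = 22/25
  a_s_3 = 67/100

Starting state is s_2, so the absorption probability is a_s_2 = 22/25.

Answer: 22/25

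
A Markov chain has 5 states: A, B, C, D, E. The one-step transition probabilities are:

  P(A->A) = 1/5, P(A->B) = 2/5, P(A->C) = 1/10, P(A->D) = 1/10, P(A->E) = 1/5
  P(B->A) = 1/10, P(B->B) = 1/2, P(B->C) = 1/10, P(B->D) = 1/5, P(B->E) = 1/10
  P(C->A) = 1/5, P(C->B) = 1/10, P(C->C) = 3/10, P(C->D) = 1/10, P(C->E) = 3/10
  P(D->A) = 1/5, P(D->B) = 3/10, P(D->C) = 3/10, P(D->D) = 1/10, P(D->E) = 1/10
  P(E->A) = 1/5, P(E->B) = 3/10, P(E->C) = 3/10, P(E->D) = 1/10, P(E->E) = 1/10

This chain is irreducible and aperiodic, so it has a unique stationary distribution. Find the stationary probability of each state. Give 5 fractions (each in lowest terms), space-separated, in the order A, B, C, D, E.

Answer: 64/387 134/387 17/86 521/3870 302/1935

Derivation:
The stationary distribution satisfies pi = pi * P, i.e.:
  pi_A = 1/5*pi_A + 1/10*pi_B + 1/5*pi_C + 1/5*pi_D + 1/5*pi_E
  pi_B = 2/5*pi_A + 1/2*pi_B + 1/10*pi_C + 3/10*pi_D + 3/10*pi_E
  pi_C = 1/10*pi_A + 1/10*pi_B + 3/10*pi_C + 3/10*pi_D + 3/10*pi_E
  pi_D = 1/10*pi_A + 1/5*pi_B + 1/10*pi_C + 1/10*pi_D + 1/10*pi_E
  pi_E = 1/5*pi_A + 1/10*pi_B + 3/10*pi_C + 1/10*pi_D + 1/10*pi_E
with normalization: pi_A + pi_B + pi_C + pi_D + pi_E = 1.

Using the first 4 balance equations plus normalization, the linear system A*pi = b is:
  [-4/5, 1/10, 1/5, 1/5, 1/5] . pi = 0
  [2/5, -1/2, 1/10, 3/10, 3/10] . pi = 0
  [1/10, 1/10, -7/10, 3/10, 3/10] . pi = 0
  [1/10, 1/5, 1/10, -9/10, 1/10] . pi = 0
  [1, 1, 1, 1, 1] . pi = 1

Solving yields:
  pi_A = 64/387
  pi_B = 134/387
  pi_C = 17/86
  pi_D = 521/3870
  pi_E = 302/1935

Verification (pi * P):
  64/387*1/5 + 134/387*1/10 + 17/86*1/5 + 521/3870*1/5 + 302/1935*1/5 = 64/387 = pi_A  (ok)
  64/387*2/5 + 134/387*1/2 + 17/86*1/10 + 521/3870*3/10 + 302/1935*3/10 = 134/387 = pi_B  (ok)
  64/387*1/10 + 134/387*1/10 + 17/86*3/10 + 521/3870*3/10 + 302/1935*3/10 = 17/86 = pi_C  (ok)
  64/387*1/10 + 134/387*1/5 + 17/86*1/10 + 521/3870*1/10 + 302/1935*1/10 = 521/3870 = pi_D  (ok)
  64/387*1/5 + 134/387*1/10 + 17/86*3/10 + 521/3870*1/10 + 302/1935*1/10 = 302/1935 = pi_E  (ok)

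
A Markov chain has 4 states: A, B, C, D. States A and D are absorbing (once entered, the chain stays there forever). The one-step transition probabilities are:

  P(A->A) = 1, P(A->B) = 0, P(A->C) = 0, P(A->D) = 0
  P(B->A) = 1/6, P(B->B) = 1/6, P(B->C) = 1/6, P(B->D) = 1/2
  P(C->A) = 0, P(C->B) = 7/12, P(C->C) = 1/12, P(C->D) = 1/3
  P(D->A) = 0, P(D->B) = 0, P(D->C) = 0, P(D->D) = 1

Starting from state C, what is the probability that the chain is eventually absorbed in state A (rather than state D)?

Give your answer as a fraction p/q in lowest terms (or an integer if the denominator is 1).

Answer: 7/48

Derivation:
Let a_i = P(absorbed in A | start in state i).
Boundary conditions: a_A = 1, a_D = 0.
For each transient state i, a_i = sum_j P(i->j) * a_j:
  a_B = 1/6*a_A + 1/6*a_B + 1/6*a_C + 1/2*a_D
  a_C = 0*a_A + 7/12*a_B + 1/12*a_C + 1/3*a_D

Substituting a_A = 1 and a_D = 0, rearrange to (I - Q) a = r where r[i] = P(i -> A):
  [5/6, -1/6] . (a_B, a_C) = 1/6
  [-7/12, 11/12] . (a_B, a_C) = 0

Solving yields:
  a_B = 11/48
  a_C = 7/48

Starting state is C, so the absorption probability is a_C = 7/48.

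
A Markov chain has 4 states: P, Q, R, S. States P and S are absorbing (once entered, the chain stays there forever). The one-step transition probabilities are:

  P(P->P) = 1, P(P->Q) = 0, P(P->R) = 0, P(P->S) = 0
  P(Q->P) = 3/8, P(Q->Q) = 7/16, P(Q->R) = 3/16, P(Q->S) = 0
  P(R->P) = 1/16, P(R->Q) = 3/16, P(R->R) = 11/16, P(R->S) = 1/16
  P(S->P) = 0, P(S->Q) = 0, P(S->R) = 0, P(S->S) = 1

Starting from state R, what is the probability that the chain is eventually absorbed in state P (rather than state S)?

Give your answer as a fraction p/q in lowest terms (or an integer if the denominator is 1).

Let a_i = P(absorbed in P | start in state i).
Boundary conditions: a_P = 1, a_S = 0.
For each transient state i, a_i = sum_j P(i->j) * a_j:
  a_Q = 3/8*a_P + 7/16*a_Q + 3/16*a_R + 0*a_S
  a_R = 1/16*a_P + 3/16*a_Q + 11/16*a_R + 1/16*a_S

Substituting a_P = 1 and a_S = 0, rearrange to (I - Q) a = r where r[i] = P(i -> P):
  [9/16, -3/16] . (a_Q, a_R) = 3/8
  [-3/16, 5/16] . (a_Q, a_R) = 1/16

Solving yields:
  a_Q = 11/12
  a_R = 3/4

Starting state is R, so the absorption probability is a_R = 3/4.

Answer: 3/4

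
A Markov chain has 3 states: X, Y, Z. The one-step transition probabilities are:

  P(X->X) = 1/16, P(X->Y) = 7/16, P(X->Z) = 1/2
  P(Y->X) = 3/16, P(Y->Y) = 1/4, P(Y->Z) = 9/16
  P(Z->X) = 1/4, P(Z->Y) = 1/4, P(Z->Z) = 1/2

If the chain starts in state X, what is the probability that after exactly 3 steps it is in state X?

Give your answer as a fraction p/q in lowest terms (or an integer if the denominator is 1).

Computing P^3 by repeated multiplication:
P^1 =
  X: [1/16, 7/16, 1/2]
  Y: [3/16, 1/4, 9/16]
  Z: [1/4, 1/4, 1/2]
P^2 =
  X: [27/128, 67/256, 135/256]
  Y: [51/256, 73/256, 33/64]
  Z: [3/16, 19/64, 33/64]
P^3 =
  X: [795/4096, 593/2048, 2115/4096]
  Y: [399/2048, 1177/4096, 2121/4096]
  Z: [201/1024, 73/256, 531/1024]

(P^3)[X -> X] = 795/4096

Answer: 795/4096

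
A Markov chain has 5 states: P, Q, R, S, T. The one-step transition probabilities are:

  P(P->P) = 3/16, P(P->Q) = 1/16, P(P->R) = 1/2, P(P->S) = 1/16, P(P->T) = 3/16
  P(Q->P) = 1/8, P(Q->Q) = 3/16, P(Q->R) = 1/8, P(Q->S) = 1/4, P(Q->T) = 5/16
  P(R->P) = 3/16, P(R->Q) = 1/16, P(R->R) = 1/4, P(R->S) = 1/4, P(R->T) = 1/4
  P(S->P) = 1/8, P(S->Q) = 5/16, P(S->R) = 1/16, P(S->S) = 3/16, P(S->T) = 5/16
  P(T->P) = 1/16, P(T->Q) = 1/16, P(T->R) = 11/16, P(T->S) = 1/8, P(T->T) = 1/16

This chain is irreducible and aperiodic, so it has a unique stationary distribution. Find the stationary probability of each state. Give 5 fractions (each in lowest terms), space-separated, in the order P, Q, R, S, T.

Answer: 10045/71354 8861/71354 11810/35677 13175/71354 15653/71354

Derivation:
The stationary distribution satisfies pi = pi * P, i.e.:
  pi_P = 3/16*pi_P + 1/8*pi_Q + 3/16*pi_R + 1/8*pi_S + 1/16*pi_T
  pi_Q = 1/16*pi_P + 3/16*pi_Q + 1/16*pi_R + 5/16*pi_S + 1/16*pi_T
  pi_R = 1/2*pi_P + 1/8*pi_Q + 1/4*pi_R + 1/16*pi_S + 11/16*pi_T
  pi_S = 1/16*pi_P + 1/4*pi_Q + 1/4*pi_R + 3/16*pi_S + 1/8*pi_T
  pi_T = 3/16*pi_P + 5/16*pi_Q + 1/4*pi_R + 5/16*pi_S + 1/16*pi_T
with normalization: pi_P + pi_Q + pi_R + pi_S + pi_T = 1.

Using the first 4 balance equations plus normalization, the linear system A*pi = b is:
  [-13/16, 1/8, 3/16, 1/8, 1/16] . pi = 0
  [1/16, -13/16, 1/16, 5/16, 1/16] . pi = 0
  [1/2, 1/8, -3/4, 1/16, 11/16] . pi = 0
  [1/16, 1/4, 1/4, -13/16, 1/8] . pi = 0
  [1, 1, 1, 1, 1] . pi = 1

Solving yields:
  pi_P = 10045/71354
  pi_Q = 8861/71354
  pi_R = 11810/35677
  pi_S = 13175/71354
  pi_T = 15653/71354

Verification (pi * P):
  10045/71354*3/16 + 8861/71354*1/8 + 11810/35677*3/16 + 13175/71354*1/8 + 15653/71354*1/16 = 10045/71354 = pi_P  (ok)
  10045/71354*1/16 + 8861/71354*3/16 + 11810/35677*1/16 + 13175/71354*5/16 + 15653/71354*1/16 = 8861/71354 = pi_Q  (ok)
  10045/71354*1/2 + 8861/71354*1/8 + 11810/35677*1/4 + 13175/71354*1/16 + 15653/71354*11/16 = 11810/35677 = pi_R  (ok)
  10045/71354*1/16 + 8861/71354*1/4 + 11810/35677*1/4 + 13175/71354*3/16 + 15653/71354*1/8 = 13175/71354 = pi_S  (ok)
  10045/71354*3/16 + 8861/71354*5/16 + 11810/35677*1/4 + 13175/71354*5/16 + 15653/71354*1/16 = 15653/71354 = pi_T  (ok)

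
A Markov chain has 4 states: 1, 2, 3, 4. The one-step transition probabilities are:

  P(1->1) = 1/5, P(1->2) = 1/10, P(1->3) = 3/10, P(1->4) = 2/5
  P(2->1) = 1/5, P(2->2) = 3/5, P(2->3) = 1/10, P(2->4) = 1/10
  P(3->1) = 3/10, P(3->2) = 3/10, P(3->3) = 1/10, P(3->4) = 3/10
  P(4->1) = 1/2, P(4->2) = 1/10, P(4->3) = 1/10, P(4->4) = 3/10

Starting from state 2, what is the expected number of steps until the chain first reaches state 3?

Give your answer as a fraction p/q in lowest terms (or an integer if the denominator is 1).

Let h_i = expected steps to first reach 3 from state i.
Boundary: h_3 = 0.
First-step equations for the other states:
  h_1 = 1 + 1/5*h_1 + 1/10*h_2 + 3/10*h_3 + 2/5*h_4
  h_2 = 1 + 1/5*h_1 + 3/5*h_2 + 1/10*h_3 + 1/10*h_4
  h_4 = 1 + 1/2*h_1 + 1/10*h_2 + 1/10*h_3 + 3/10*h_4

Substituting h_3 = 0 and rearranging gives the linear system (I - Q) h = 1:
  [4/5, -1/10, -2/5] . (h_1, h_2, h_4) = 1
  [-1/5, 2/5, -1/10] . (h_1, h_2, h_4) = 1
  [-1/2, -1/10, 7/10] . (h_1, h_2, h_4) = 1

Solving yields:
  h_1 = 550/109
  h_2 = 710/109
  h_4 = 650/109

Starting state is 2, so the expected hitting time is h_2 = 710/109.

Answer: 710/109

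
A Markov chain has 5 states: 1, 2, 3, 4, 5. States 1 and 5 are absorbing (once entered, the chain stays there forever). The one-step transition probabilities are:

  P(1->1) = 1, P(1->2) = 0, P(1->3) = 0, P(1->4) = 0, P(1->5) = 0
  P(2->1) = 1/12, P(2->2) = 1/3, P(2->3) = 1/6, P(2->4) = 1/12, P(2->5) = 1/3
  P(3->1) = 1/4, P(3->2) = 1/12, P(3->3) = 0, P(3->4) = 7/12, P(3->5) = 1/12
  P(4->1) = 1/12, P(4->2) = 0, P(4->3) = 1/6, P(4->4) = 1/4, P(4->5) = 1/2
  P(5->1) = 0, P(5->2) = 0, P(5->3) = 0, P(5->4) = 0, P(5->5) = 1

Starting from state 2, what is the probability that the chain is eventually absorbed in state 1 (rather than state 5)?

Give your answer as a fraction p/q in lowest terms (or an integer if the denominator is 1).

Answer: 15/61

Derivation:
Let a_i = P(absorbed in 1 | start in state i).
Boundary conditions: a_1 = 1, a_5 = 0.
For each transient state i, a_i = sum_j P(i->j) * a_j:
  a_2 = 1/12*a_1 + 1/3*a_2 + 1/6*a_3 + 1/12*a_4 + 1/3*a_5
  a_3 = 1/4*a_1 + 1/12*a_2 + 0*a_3 + 7/12*a_4 + 1/12*a_5
  a_4 = 1/12*a_1 + 0*a_2 + 1/6*a_3 + 1/4*a_4 + 1/2*a_5

Substituting a_1 = 1 and a_5 = 0, rearrange to (I - Q) a = r where r[i] = P(i -> 1):
  [2/3, -1/6, -1/12] . (a_2, a_3, a_4) = 1/12
  [-1/12, 1, -7/12] . (a_2, a_3, a_4) = 1/4
  [0, -1/6, 3/4] . (a_2, a_3, a_4) = 1/12

Solving yields:
  a_2 = 15/61
  a_3 = 47/122
  a_4 = 12/61

Starting state is 2, so the absorption probability is a_2 = 15/61.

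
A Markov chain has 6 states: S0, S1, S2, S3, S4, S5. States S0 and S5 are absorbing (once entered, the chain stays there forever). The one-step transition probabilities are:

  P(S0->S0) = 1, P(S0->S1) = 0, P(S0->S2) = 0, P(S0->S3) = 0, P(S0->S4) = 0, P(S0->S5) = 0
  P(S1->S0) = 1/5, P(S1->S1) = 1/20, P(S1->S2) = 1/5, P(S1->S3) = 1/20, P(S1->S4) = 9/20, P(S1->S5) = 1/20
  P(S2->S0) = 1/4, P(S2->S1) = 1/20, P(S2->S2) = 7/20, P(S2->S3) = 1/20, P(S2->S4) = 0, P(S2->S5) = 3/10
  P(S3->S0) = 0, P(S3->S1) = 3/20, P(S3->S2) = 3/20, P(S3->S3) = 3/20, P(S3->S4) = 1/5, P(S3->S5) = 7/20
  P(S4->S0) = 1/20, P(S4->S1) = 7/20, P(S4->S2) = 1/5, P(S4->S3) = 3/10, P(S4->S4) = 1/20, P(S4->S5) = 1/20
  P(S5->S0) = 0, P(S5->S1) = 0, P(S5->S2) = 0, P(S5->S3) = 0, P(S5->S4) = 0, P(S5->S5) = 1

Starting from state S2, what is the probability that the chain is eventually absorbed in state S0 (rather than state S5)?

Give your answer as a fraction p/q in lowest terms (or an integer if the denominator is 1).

Let a_i = P(absorbed in S0 | start in state i).
Boundary conditions: a_S0 = 1, a_S5 = 0.
For each transient state i, a_i = sum_j P(i->j) * a_j:
  a_S1 = 1/5*a_S0 + 1/20*a_S1 + 1/5*a_S2 + 1/20*a_S3 + 9/20*a_S4 + 1/20*a_S5
  a_S2 = 1/4*a_S0 + 1/20*a_S1 + 7/20*a_S2 + 1/20*a_S3 + 0*a_S4 + 3/10*a_S5
  a_S3 = 0*a_S0 + 3/20*a_S1 + 3/20*a_S2 + 3/20*a_S3 + 1/5*a_S4 + 7/20*a_S5
  a_S4 = 1/20*a_S0 + 7/20*a_S1 + 1/5*a_S2 + 3/10*a_S3 + 1/20*a_S4 + 1/20*a_S5

Substituting a_S0 = 1 and a_S5 = 0, rearrange to (I - Q) a = r where r[i] = P(i -> S0):
  [19/20, -1/5, -1/20, -9/20] . (a_S1, a_S2, a_S3, a_S4) = 1/5
  [-1/20, 13/20, -1/20, 0] . (a_S1, a_S2, a_S3, a_S4) = 1/4
  [-3/20, -3/20, 17/20, -1/5] . (a_S1, a_S2, a_S3, a_S4) = 0
  [-7/20, -1/5, -3/10, 19/20] . (a_S1, a_S2, a_S3, a_S4) = 1/20

Solving yields:
  a_S1 = 27501/53030
  a_S2 = 23611/53030
  a_S3 = 7146/26515
  a_S4 = 22407/53030

Starting state is S2, so the absorption probability is a_S2 = 23611/53030.

Answer: 23611/53030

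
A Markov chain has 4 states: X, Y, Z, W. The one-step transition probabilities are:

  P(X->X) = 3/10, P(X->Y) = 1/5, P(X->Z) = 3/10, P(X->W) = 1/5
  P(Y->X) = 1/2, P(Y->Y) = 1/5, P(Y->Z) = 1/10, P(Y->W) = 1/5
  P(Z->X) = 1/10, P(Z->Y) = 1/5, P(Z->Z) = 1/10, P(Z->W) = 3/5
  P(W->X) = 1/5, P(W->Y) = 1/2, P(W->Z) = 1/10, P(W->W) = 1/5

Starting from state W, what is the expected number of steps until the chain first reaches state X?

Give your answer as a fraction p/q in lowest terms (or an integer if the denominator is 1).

Answer: 325/97

Derivation:
Let h_i = expected steps to first reach X from state i.
Boundary: h_X = 0.
First-step equations for the other states:
  h_Y = 1 + 1/2*h_X + 1/5*h_Y + 1/10*h_Z + 1/5*h_W
  h_Z = 1 + 1/10*h_X + 1/5*h_Y + 1/10*h_Z + 3/5*h_W
  h_W = 1 + 1/5*h_X + 1/2*h_Y + 1/10*h_Z + 1/5*h_W

Substituting h_X = 0 and rearranging gives the linear system (I - Q) h = 1:
  [4/5, -1/10, -1/5] . (h_Y, h_Z, h_W) = 1
  [-1/5, 9/10, -3/5] . (h_Y, h_Z, h_W) = 1
  [-1/2, -1/10, 4/5] . (h_Y, h_Z, h_W) = 1

Solving yields:
  h_Y = 250/97
  h_Z = 380/97
  h_W = 325/97

Starting state is W, so the expected hitting time is h_W = 325/97.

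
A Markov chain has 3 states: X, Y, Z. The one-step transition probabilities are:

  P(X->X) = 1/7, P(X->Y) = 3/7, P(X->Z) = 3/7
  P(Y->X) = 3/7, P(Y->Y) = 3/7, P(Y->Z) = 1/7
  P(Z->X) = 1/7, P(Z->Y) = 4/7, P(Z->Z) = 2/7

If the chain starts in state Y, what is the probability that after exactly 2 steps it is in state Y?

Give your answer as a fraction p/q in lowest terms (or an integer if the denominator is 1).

Answer: 22/49

Derivation:
Computing P^2 by repeated multiplication:
P^1 =
  X: [1/7, 3/7, 3/7]
  Y: [3/7, 3/7, 1/7]
  Z: [1/7, 4/7, 2/7]
P^2 =
  X: [13/49, 24/49, 12/49]
  Y: [13/49, 22/49, 2/7]
  Z: [15/49, 23/49, 11/49]

(P^2)[Y -> Y] = 22/49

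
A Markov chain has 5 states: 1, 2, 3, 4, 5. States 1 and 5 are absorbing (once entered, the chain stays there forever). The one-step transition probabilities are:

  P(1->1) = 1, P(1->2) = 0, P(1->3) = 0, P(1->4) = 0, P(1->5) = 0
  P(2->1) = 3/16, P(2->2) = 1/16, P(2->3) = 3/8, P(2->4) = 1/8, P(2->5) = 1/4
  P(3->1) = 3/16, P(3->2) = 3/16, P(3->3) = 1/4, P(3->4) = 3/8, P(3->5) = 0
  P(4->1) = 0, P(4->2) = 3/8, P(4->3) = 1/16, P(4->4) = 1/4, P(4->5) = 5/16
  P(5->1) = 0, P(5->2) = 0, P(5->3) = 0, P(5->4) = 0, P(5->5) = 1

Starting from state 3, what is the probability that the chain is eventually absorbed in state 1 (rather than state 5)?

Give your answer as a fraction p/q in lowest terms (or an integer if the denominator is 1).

Let a_i = P(absorbed in 1 | start in state i).
Boundary conditions: a_1 = 1, a_5 = 0.
For each transient state i, a_i = sum_j P(i->j) * a_j:
  a_2 = 3/16*a_1 + 1/16*a_2 + 3/8*a_3 + 1/8*a_4 + 1/4*a_5
  a_3 = 3/16*a_1 + 3/16*a_2 + 1/4*a_3 + 3/8*a_4 + 0*a_5
  a_4 = 0*a_1 + 3/8*a_2 + 1/16*a_3 + 1/4*a_4 + 5/16*a_5

Substituting a_1 = 1 and a_5 = 0, rearrange to (I - Q) a = r where r[i] = P(i -> 1):
  [15/16, -3/8, -1/8] . (a_2, a_3, a_4) = 3/16
  [-3/16, 3/4, -3/8] . (a_2, a_3, a_4) = 3/16
  [-3/8, -1/16, 3/4] . (a_2, a_3, a_4) = 0

Solving yields:
  a_2 = 53/124
  a_3 = 15/31
  a_4 = 63/248

Starting state is 3, so the absorption probability is a_3 = 15/31.

Answer: 15/31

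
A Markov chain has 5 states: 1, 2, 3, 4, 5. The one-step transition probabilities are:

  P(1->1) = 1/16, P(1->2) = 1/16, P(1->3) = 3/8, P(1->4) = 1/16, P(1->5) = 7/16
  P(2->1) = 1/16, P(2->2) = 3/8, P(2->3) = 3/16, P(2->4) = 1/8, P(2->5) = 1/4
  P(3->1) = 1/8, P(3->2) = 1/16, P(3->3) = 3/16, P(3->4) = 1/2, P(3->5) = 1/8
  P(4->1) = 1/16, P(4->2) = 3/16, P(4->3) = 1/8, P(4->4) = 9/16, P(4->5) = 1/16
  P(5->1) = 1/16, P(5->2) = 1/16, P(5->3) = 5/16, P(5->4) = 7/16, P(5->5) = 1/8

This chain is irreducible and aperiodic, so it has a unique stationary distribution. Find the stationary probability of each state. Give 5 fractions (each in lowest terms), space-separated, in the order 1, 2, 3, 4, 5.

Answer: 3537/47438 3976/23719 4577/23719 20017/47438 3389/23719

Derivation:
The stationary distribution satisfies pi = pi * P, i.e.:
  pi_1 = 1/16*pi_1 + 1/16*pi_2 + 1/8*pi_3 + 1/16*pi_4 + 1/16*pi_5
  pi_2 = 1/16*pi_1 + 3/8*pi_2 + 1/16*pi_3 + 3/16*pi_4 + 1/16*pi_5
  pi_3 = 3/8*pi_1 + 3/16*pi_2 + 3/16*pi_3 + 1/8*pi_4 + 5/16*pi_5
  pi_4 = 1/16*pi_1 + 1/8*pi_2 + 1/2*pi_3 + 9/16*pi_4 + 7/16*pi_5
  pi_5 = 7/16*pi_1 + 1/4*pi_2 + 1/8*pi_3 + 1/16*pi_4 + 1/8*pi_5
with normalization: pi_1 + pi_2 + pi_3 + pi_4 + pi_5 = 1.

Using the first 4 balance equations plus normalization, the linear system A*pi = b is:
  [-15/16, 1/16, 1/8, 1/16, 1/16] . pi = 0
  [1/16, -5/8, 1/16, 3/16, 1/16] . pi = 0
  [3/8, 3/16, -13/16, 1/8, 5/16] . pi = 0
  [1/16, 1/8, 1/2, -7/16, 7/16] . pi = 0
  [1, 1, 1, 1, 1] . pi = 1

Solving yields:
  pi_1 = 3537/47438
  pi_2 = 3976/23719
  pi_3 = 4577/23719
  pi_4 = 20017/47438
  pi_5 = 3389/23719

Verification (pi * P):
  3537/47438*1/16 + 3976/23719*1/16 + 4577/23719*1/8 + 20017/47438*1/16 + 3389/23719*1/16 = 3537/47438 = pi_1  (ok)
  3537/47438*1/16 + 3976/23719*3/8 + 4577/23719*1/16 + 20017/47438*3/16 + 3389/23719*1/16 = 3976/23719 = pi_2  (ok)
  3537/47438*3/8 + 3976/23719*3/16 + 4577/23719*3/16 + 20017/47438*1/8 + 3389/23719*5/16 = 4577/23719 = pi_3  (ok)
  3537/47438*1/16 + 3976/23719*1/8 + 4577/23719*1/2 + 20017/47438*9/16 + 3389/23719*7/16 = 20017/47438 = pi_4  (ok)
  3537/47438*7/16 + 3976/23719*1/4 + 4577/23719*1/8 + 20017/47438*1/16 + 3389/23719*1/8 = 3389/23719 = pi_5  (ok)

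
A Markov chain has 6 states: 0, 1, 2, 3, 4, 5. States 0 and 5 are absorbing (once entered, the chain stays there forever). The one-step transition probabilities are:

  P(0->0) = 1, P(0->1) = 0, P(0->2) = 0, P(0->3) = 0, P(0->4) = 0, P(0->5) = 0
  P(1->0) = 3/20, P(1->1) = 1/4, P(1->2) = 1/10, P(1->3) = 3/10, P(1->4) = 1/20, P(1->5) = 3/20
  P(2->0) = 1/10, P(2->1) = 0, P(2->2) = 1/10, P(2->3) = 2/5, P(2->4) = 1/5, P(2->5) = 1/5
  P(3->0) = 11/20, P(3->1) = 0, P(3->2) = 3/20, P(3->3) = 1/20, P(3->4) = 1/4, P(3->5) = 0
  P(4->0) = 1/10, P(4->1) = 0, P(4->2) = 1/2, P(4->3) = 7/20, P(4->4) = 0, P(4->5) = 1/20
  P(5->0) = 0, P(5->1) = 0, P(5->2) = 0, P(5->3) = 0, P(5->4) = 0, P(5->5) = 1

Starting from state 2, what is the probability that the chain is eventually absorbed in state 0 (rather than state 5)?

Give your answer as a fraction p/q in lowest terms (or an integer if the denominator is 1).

Let a_i = P(absorbed in 0 | start in state i).
Boundary conditions: a_0 = 1, a_5 = 0.
For each transient state i, a_i = sum_j P(i->j) * a_j:
  a_1 = 3/20*a_0 + 1/4*a_1 + 1/10*a_2 + 3/10*a_3 + 1/20*a_4 + 3/20*a_5
  a_2 = 1/10*a_0 + 0*a_1 + 1/10*a_2 + 2/5*a_3 + 1/5*a_4 + 1/5*a_5
  a_3 = 11/20*a_0 + 0*a_1 + 3/20*a_2 + 1/20*a_3 + 1/4*a_4 + 0*a_5
  a_4 = 1/10*a_0 + 0*a_1 + 1/2*a_2 + 7/20*a_3 + 0*a_4 + 1/20*a_5

Substituting a_0 = 1 and a_5 = 0, rearrange to (I - Q) a = r where r[i] = P(i -> 0):
  [3/4, -1/10, -3/10, -1/20] . (a_1, a_2, a_3, a_4) = 3/20
  [0, 9/10, -2/5, -1/5] . (a_1, a_2, a_3, a_4) = 1/10
  [0, -3/20, 19/20, -1/4] . (a_1, a_2, a_3, a_4) = 11/20
  [0, -1/2, -7/20, 1] . (a_1, a_2, a_3, a_4) = 1/10

Solving yields:
  a_1 = 23213/33645
  a_2 = 1495/2243
  a_3 = 1972/2243
  a_4 = 1662/2243

Starting state is 2, so the absorption probability is a_2 = 1495/2243.

Answer: 1495/2243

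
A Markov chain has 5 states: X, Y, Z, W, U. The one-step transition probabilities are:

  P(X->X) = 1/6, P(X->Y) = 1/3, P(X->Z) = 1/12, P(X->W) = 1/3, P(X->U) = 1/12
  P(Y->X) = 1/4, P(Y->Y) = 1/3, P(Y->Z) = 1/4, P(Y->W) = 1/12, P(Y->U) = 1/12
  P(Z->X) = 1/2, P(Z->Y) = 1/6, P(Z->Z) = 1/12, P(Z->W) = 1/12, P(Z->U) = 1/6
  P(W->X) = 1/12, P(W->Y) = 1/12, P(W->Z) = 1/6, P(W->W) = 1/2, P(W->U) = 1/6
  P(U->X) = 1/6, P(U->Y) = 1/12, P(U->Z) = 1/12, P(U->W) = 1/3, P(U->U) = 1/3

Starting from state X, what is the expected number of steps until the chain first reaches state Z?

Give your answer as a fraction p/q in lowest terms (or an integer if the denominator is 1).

Answer: 3960/581

Derivation:
Let h_i = expected steps to first reach Z from state i.
Boundary: h_Z = 0.
First-step equations for the other states:
  h_X = 1 + 1/6*h_X + 1/3*h_Y + 1/12*h_Z + 1/3*h_W + 1/12*h_U
  h_Y = 1 + 1/4*h_X + 1/3*h_Y + 1/4*h_Z + 1/12*h_W + 1/12*h_U
  h_W = 1 + 1/12*h_X + 1/12*h_Y + 1/6*h_Z + 1/2*h_W + 1/6*h_U
  h_U = 1 + 1/6*h_X + 1/12*h_Y + 1/12*h_Z + 1/3*h_W + 1/3*h_U

Substituting h_Z = 0 and rearranging gives the linear system (I - Q) h = 1:
  [5/6, -1/3, -1/3, -1/12] . (h_X, h_Y, h_W, h_U) = 1
  [-1/4, 2/3, -1/12, -1/12] . (h_X, h_Y, h_W, h_U) = 1
  [-1/12, -1/12, 1/2, -1/6] . (h_X, h_Y, h_W, h_U) = 1
  [-1/6, -1/12, -1/3, 2/3] . (h_X, h_Y, h_W, h_U) = 1

Solving yields:
  h_X = 3960/581
  h_Y = 3348/581
  h_W = 3768/581
  h_U = 4164/581

Starting state is X, so the expected hitting time is h_X = 3960/581.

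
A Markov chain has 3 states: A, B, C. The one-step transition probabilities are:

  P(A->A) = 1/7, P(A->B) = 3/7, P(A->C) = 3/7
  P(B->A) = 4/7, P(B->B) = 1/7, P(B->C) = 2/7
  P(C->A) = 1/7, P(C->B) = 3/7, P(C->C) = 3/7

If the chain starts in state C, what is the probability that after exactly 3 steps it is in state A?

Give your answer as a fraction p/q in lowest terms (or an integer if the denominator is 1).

Answer: 94/343

Derivation:
Computing P^3 by repeated multiplication:
P^1 =
  A: [1/7, 3/7, 3/7]
  B: [4/7, 1/7, 2/7]
  C: [1/7, 3/7, 3/7]
P^2 =
  A: [16/49, 15/49, 18/49]
  B: [10/49, 19/49, 20/49]
  C: [16/49, 15/49, 18/49]
P^3 =
  A: [94/343, 117/343, 132/343]
  B: [106/343, 109/343, 128/343]
  C: [94/343, 117/343, 132/343]

(P^3)[C -> A] = 94/343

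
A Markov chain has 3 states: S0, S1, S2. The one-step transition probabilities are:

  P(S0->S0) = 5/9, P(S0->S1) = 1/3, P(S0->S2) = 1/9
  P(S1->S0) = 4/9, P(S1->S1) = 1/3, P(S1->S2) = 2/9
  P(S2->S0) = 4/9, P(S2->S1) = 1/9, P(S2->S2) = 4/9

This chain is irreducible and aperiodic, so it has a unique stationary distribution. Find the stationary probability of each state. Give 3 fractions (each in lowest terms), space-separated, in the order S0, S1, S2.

The stationary distribution satisfies pi = pi * P, i.e.:
  pi_S0 = 5/9*pi_S0 + 4/9*pi_S1 + 4/9*pi_S2
  pi_S1 = 1/3*pi_S0 + 1/3*pi_S1 + 1/9*pi_S2
  pi_S2 = 1/9*pi_S0 + 2/9*pi_S1 + 4/9*pi_S2
with normalization: pi_S0 + pi_S1 + pi_S2 = 1.

Using the first 2 balance equations plus normalization, the linear system A*pi = b is:
  [-4/9, 4/9, 4/9] . pi = 0
  [1/3, -2/3, 1/9] . pi = 0
  [1, 1, 1] . pi = 1

Solving yields:
  pi_S0 = 1/2
  pi_S1 = 2/7
  pi_S2 = 3/14

Verification (pi * P):
  1/2*5/9 + 2/7*4/9 + 3/14*4/9 = 1/2 = pi_S0  (ok)
  1/2*1/3 + 2/7*1/3 + 3/14*1/9 = 2/7 = pi_S1  (ok)
  1/2*1/9 + 2/7*2/9 + 3/14*4/9 = 3/14 = pi_S2  (ok)

Answer: 1/2 2/7 3/14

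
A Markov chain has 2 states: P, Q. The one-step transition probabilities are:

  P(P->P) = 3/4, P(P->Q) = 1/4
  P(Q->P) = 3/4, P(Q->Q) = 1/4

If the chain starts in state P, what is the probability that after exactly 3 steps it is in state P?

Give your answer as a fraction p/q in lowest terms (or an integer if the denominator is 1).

Answer: 3/4

Derivation:
Computing P^3 by repeated multiplication:
P^1 =
  P: [3/4, 1/4]
  Q: [3/4, 1/4]
P^2 =
  P: [3/4, 1/4]
  Q: [3/4, 1/4]
P^3 =
  P: [3/4, 1/4]
  Q: [3/4, 1/4]

(P^3)[P -> P] = 3/4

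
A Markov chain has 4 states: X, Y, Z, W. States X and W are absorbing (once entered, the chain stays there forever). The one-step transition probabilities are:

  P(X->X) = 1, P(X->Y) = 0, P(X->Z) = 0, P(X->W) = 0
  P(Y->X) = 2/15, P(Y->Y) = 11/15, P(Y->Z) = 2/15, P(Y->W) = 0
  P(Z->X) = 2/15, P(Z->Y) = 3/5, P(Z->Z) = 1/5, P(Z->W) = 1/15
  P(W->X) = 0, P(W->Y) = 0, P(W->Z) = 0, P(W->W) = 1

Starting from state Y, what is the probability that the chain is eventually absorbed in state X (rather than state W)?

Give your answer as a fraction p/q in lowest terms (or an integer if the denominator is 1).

Answer: 14/15

Derivation:
Let a_i = P(absorbed in X | start in state i).
Boundary conditions: a_X = 1, a_W = 0.
For each transient state i, a_i = sum_j P(i->j) * a_j:
  a_Y = 2/15*a_X + 11/15*a_Y + 2/15*a_Z + 0*a_W
  a_Z = 2/15*a_X + 3/5*a_Y + 1/5*a_Z + 1/15*a_W

Substituting a_X = 1 and a_W = 0, rearrange to (I - Q) a = r where r[i] = P(i -> X):
  [4/15, -2/15] . (a_Y, a_Z) = 2/15
  [-3/5, 4/5] . (a_Y, a_Z) = 2/15

Solving yields:
  a_Y = 14/15
  a_Z = 13/15

Starting state is Y, so the absorption probability is a_Y = 14/15.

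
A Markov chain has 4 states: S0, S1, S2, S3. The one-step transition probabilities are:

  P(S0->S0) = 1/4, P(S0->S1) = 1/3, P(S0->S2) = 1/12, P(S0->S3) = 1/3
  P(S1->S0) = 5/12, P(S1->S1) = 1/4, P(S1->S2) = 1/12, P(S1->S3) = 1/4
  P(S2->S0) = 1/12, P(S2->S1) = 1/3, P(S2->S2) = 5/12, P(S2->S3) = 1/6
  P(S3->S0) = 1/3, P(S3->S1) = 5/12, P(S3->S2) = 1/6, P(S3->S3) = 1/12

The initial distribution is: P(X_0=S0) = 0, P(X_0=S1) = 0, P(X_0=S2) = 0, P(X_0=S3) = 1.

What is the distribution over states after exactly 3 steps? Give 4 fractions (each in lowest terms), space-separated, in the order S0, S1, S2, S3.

Propagating the distribution step by step (d_{t+1} = d_t * P):
d_0 = (S0=0, S1=0, S2=0, S3=1)
  d_1[S0] = 0*1/4 + 0*5/12 + 0*1/12 + 1*1/3 = 1/3
  d_1[S1] = 0*1/3 + 0*1/4 + 0*1/3 + 1*5/12 = 5/12
  d_1[S2] = 0*1/12 + 0*1/12 + 0*5/12 + 1*1/6 = 1/6
  d_1[S3] = 0*1/3 + 0*1/4 + 0*1/6 + 1*1/12 = 1/12
d_1 = (S0=1/3, S1=5/12, S2=1/6, S3=1/12)
  d_2[S0] = 1/3*1/4 + 5/12*5/12 + 1/6*1/12 + 1/12*1/3 = 43/144
  d_2[S1] = 1/3*1/3 + 5/12*1/4 + 1/6*1/3 + 1/12*5/12 = 11/36
  d_2[S2] = 1/3*1/12 + 5/12*1/12 + 1/6*5/12 + 1/12*1/6 = 7/48
  d_2[S3] = 1/3*1/3 + 5/12*1/4 + 1/6*1/6 + 1/12*1/12 = 1/4
d_2 = (S0=43/144, S1=11/36, S2=7/48, S3=1/4)
  d_3[S0] = 43/144*1/4 + 11/36*5/12 + 7/48*1/12 + 1/4*1/3 = 257/864
  d_3[S1] = 43/144*1/3 + 11/36*1/4 + 7/48*1/3 + 1/4*5/12 = 71/216
  d_3[S2] = 43/144*1/12 + 11/36*1/12 + 7/48*5/12 + 1/4*1/6 = 11/72
  d_3[S3] = 43/144*1/3 + 11/36*1/4 + 7/48*1/6 + 1/4*1/12 = 191/864
d_3 = (S0=257/864, S1=71/216, S2=11/72, S3=191/864)

Answer: 257/864 71/216 11/72 191/864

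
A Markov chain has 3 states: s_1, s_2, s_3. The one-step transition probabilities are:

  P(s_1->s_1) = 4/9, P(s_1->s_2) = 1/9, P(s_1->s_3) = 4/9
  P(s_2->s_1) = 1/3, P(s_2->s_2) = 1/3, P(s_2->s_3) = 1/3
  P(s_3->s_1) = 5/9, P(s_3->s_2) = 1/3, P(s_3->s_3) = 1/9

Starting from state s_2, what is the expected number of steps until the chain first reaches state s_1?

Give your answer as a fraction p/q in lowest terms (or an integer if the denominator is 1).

Let h_i = expected steps to first reach s_1 from state i.
Boundary: h_s_1 = 0.
First-step equations for the other states:
  h_s_2 = 1 + 1/3*h_s_1 + 1/3*h_s_2 + 1/3*h_s_3
  h_s_3 = 1 + 5/9*h_s_1 + 1/3*h_s_2 + 1/9*h_s_3

Substituting h_s_1 = 0 and rearranging gives the linear system (I - Q) h = 1:
  [2/3, -1/3] . (h_s_2, h_s_3) = 1
  [-1/3, 8/9] . (h_s_2, h_s_3) = 1

Solving yields:
  h_s_2 = 33/13
  h_s_3 = 27/13

Starting state is s_2, so the expected hitting time is h_s_2 = 33/13.

Answer: 33/13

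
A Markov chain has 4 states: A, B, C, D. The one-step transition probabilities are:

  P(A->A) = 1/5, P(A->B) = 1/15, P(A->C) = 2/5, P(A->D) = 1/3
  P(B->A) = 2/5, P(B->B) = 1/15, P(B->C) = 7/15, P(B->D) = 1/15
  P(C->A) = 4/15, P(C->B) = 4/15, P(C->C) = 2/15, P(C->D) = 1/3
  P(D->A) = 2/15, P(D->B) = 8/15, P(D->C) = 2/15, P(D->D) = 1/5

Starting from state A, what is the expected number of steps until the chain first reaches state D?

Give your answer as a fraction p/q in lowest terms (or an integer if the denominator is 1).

Let h_i = expected steps to first reach D from state i.
Boundary: h_D = 0.
First-step equations for the other states:
  h_A = 1 + 1/5*h_A + 1/15*h_B + 2/5*h_C + 1/3*h_D
  h_B = 1 + 2/5*h_A + 1/15*h_B + 7/15*h_C + 1/15*h_D
  h_C = 1 + 4/15*h_A + 4/15*h_B + 2/15*h_C + 1/3*h_D

Substituting h_D = 0 and rearranging gives the linear system (I - Q) h = 1:
  [4/5, -1/15, -2/5] . (h_A, h_B, h_C) = 1
  [-2/5, 14/15, -7/15] . (h_A, h_B, h_C) = 1
  [-4/15, -4/15, 13/15] . (h_A, h_B, h_C) = 1

Solving yields:
  h_A = 2115/631
  h_B = 2685/631
  h_C = 2205/631

Starting state is A, so the expected hitting time is h_A = 2115/631.

Answer: 2115/631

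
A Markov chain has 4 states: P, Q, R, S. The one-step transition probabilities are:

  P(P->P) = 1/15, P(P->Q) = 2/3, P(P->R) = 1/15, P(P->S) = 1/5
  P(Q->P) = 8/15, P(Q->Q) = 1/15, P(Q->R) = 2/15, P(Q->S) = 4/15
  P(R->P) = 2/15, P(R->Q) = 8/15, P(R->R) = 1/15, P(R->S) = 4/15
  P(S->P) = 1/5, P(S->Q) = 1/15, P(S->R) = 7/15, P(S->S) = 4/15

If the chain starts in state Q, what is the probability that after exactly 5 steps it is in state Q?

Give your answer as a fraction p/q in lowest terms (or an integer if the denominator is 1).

Computing P^5 by repeated multiplication:
P^1 =
  P: [1/15, 2/3, 1/15, 1/5]
  Q: [8/15, 1/15, 2/15, 4/15]
  R: [2/15, 8/15, 1/15, 4/15]
  S: [1/5, 1/15, 7/15, 4/15]
P^2 =
  P: [92/225, 31/225, 43/225, 59/225]
  Q: [32/225, 101/225, 8/45, 52/225]
  R: [16/45, 8/45, 47/225, 58/225]
  S: [37/225, 91/225, 8/45, 19/75]
P^3 =
  P: [67/375, 1354/3375, 122/675, 808/3375]
  Q: [1076/3375, 793/3375, 638/3375, 868/3375]
  R: [668/3375, 1274/3375, 613/3375, 164/675]
  S: [1016/3375, 838/3375, 658/3375, 863/3375]
P^4 =
  P: [15079/50625, 13072/50625, 9577/50625, 1433/5625]
  Q: [452/2025, 701/2025, 9376/50625, 12424/50625]
  R: [14546/50625, 13678/50625, 9569/50625, 12832/50625]
  S: [31/135, 137/405, 9391/50625, 12484/50625]
P^5 =
  P: [284/1215, 2027/6075, 141079/759375, 187421/759375]
  Q: [207524/759375, 217957/759375, 142694/759375, 7648/30375]
  R: [181604/759375, 248522/759375, 28259/151875, 187954/759375]
  S: [204859/759375, 220987/759375, 142654/759375, 509/2025]

(P^5)[Q -> Q] = 217957/759375

Answer: 217957/759375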